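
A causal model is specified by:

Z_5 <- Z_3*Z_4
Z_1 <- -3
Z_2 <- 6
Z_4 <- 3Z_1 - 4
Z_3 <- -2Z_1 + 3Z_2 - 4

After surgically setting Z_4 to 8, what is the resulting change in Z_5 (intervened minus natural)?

420

Intervening sets Z_4 = 8 and removes its equation (Z_4 <- 3Z_1 - 4).
Z_3 = -2Z_1 + 3Z_2 - 4  [with Z_1=-3, Z_2=6]  = 20
Z_5 = Z_3*Z_4  [with Z_3=20, Z_4=8]  = 160
Without intervention: Z_3 = -2Z_1 + 3Z_2 - 4  [with Z_1=-3, Z_2=6]  = 20; Z_4 = 3Z_1 - 4  [with Z_1=-3]  = -13; Z_5 = Z_3*Z_4  [with Z_3=20, Z_4=-13]  = -260.
Change = 160 − (-260) = 420.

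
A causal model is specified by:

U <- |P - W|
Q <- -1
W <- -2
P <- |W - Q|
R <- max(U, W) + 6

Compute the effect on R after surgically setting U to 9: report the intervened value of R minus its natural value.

Intervening sets U = 9 and removes its equation (U <- |P - W|).
R = max(U, W) + 6  [with U=9, W=-2]  = 15
Without intervention: P = |W - Q|  [with W=-2, Q=-1]  = 1; U = |P - W|  [with P=1, W=-2]  = 3; R = max(U, W) + 6  [with U=3, W=-2]  = 9.
Change = 15 − 9 = 6.

6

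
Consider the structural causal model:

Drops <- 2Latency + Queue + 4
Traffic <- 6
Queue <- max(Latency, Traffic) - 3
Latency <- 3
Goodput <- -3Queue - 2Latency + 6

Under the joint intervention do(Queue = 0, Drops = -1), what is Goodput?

Setting Queue = 0, Drops = -1 by intervention discards those variables' equations.
Goodput = -3Queue - 2Latency + 6  [with Queue=0, Latency=3]  = 0

0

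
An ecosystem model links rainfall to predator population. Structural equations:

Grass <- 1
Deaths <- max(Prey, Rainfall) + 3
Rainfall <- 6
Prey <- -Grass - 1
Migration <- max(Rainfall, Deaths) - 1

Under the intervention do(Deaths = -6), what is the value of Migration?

Intervening sets Deaths = -6 and removes its equation (Deaths <- max(Prey, Rainfall) + 3).
Migration = max(Rainfall, Deaths) - 1  [with Rainfall=6, Deaths=-6]  = 5

5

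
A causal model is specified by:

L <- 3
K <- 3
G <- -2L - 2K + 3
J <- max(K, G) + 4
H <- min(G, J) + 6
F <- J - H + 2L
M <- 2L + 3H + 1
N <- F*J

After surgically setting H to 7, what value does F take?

The intervention breaks the incoming arrows to H: H <- min(G, J) + 6 no longer applies, and H = 7.
G = -2L - 2K + 3  [with L=3, K=3]  = -9
J = max(K, G) + 4  [with K=3, G=-9]  = 7
F = J - H + 2L  [with J=7, H=7, L=3]  = 6

6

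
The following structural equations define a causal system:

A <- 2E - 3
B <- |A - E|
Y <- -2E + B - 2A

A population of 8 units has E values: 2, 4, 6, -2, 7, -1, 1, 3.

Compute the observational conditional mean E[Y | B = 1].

E[Y|B=1] averages over only the 2 units with B=1 (E = 2, 4): Y = -5, -17, mean -11.

-11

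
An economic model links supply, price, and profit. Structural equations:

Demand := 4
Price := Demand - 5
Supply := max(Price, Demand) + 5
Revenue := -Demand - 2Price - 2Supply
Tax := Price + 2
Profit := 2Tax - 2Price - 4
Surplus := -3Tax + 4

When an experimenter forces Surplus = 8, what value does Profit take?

0

Intervening sets Surplus = 8 and removes its equation (Surplus := -3Tax + 4).
Since Profit is not a descendant of the intervened variable, it is unaffected.
Price = Demand - 5  [with Demand=4]  = -1
Tax = Price + 2  [with Price=-1]  = 1
Profit = 2Tax - 2Price - 4  [with Tax=1, Price=-1]  = 0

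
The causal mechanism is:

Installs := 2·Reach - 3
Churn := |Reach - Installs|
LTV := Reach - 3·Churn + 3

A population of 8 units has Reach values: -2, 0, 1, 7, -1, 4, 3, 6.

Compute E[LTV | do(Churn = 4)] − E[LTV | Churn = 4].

-0.75

do(Churn=4) breaks Churn's dependence on Reach. With Churn=4 fixed, LTV across the units is -11, -9, -8, -2, -10, -5, -6, -3, mean -6.75.
E[LTV|Churn=4] averages over only the 2 units with Churn=4 (Reach = 7, -1): LTV = -2, -10, mean -6.
Difference = -6.75 − (-6) = -0.75.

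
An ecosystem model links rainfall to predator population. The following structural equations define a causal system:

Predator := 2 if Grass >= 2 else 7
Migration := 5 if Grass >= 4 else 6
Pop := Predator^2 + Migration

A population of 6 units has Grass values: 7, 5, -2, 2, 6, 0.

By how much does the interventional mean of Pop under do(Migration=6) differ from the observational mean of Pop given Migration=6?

The intervention sets Migration=6 in all 6 units regardless of Grass. Recomputing Pop per unit gives 10, 10, 55, 10, 10, 55; average 25.
Conditioning on Migration=6 selects the 3 unit(s) with Grass ∈ {-2, 2, 0}. Their Pop values: 55, 10, 55. Mean = 40.
Difference = 25 − 40 = -15.

-15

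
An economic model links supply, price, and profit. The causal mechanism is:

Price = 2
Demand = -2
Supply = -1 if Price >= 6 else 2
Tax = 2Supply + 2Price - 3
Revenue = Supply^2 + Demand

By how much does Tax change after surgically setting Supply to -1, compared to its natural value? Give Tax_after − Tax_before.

do(Supply=-1) replaces the equation Supply = -1 if Price >= 6 else 2 with the constant Supply = -1.
Tax = 2Supply + 2Price - 3  [with Supply=-1, Price=2]  = -1
Without intervention: Supply = -1 if Price >= 6 else 2  [with Price=2]  = 2; Tax = 2Supply + 2Price - 3  [with Supply=2, Price=2]  = 5.
Change = -1 − 5 = -6.

-6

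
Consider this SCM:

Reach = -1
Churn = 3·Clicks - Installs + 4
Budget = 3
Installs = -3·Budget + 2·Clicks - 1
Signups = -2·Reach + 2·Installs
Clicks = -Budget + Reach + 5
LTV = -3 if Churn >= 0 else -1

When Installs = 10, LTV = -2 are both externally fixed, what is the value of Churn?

-3

The joint intervention fixes Installs = 10, LTV = -2, removing each variable's own equation.
Clicks = -Budget + Reach + 5  [with Budget=3, Reach=-1]  = 1
Churn = 3·Clicks - Installs + 4  [with Clicks=1, Installs=10]  = -3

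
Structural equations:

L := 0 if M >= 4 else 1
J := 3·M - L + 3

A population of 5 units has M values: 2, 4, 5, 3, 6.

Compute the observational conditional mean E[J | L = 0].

18

E[J|L=0] averages over only the 3 units with L=0 (M = 4, 5, 6): J = 15, 18, 21, mean 18.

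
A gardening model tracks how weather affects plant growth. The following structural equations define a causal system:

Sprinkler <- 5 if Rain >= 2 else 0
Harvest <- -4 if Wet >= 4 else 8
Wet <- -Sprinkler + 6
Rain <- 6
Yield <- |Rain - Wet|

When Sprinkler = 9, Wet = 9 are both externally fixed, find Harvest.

-4

Under do(Sprinkler = 9, Wet = 9), each intervened variable's structural equation is replaced by its fixed value.
Harvest = -4 if Wet >= 4 else 8  [with Wet=9]  = -4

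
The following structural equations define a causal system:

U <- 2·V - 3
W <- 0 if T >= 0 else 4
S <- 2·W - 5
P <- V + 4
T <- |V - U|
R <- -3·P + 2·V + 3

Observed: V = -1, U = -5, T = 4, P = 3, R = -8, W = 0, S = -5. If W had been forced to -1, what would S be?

-7

Intervening sets W = -1 and removes its equation (W <- 0 if T >= 0 else 4).
S = 2·W - 5  [with W=-1]  = -7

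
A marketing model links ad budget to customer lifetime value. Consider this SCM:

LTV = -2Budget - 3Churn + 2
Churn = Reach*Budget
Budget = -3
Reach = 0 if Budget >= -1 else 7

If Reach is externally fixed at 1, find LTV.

17

Under do(Reach=1), the mechanism Reach = 0 if Budget >= -1 else 7 is discarded; Reach is fixed at 1.
Churn = Reach*Budget  [with Reach=1, Budget=-3]  = -3
LTV = -2Budget - 3Churn + 2  [with Budget=-3, Churn=-3]  = 17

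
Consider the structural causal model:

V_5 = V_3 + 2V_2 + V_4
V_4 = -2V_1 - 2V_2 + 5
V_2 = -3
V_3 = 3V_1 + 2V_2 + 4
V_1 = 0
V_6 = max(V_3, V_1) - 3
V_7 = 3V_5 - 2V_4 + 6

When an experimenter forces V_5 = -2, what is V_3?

do(V_5=-2) replaces the equation V_5 = V_3 + 2V_2 + V_4 with the constant V_5 = -2.
V_3 is not downstream of the intervention, so its value is determined by the original equations.
V_3 = 3V_1 + 2V_2 + 4  [with V_1=0, V_2=-3]  = -2

-2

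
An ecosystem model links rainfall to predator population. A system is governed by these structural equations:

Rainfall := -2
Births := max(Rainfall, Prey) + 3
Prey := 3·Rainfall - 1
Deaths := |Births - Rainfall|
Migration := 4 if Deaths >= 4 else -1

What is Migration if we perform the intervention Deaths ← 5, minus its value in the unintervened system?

Intervening sets Deaths = 5 and removes its equation (Deaths := |Births - Rainfall|).
Migration = 4 if Deaths >= 4 else -1  [with Deaths=5]  = 4
Without intervention: Prey = 3·Rainfall - 1  [with Rainfall=-2]  = -7; Births = max(Rainfall, Prey) + 3  [with Rainfall=-2, Prey=-7]  = 1; Deaths = |Births - Rainfall|  [with Births=1, Rainfall=-2]  = 3; Migration = 4 if Deaths >= 4 else -1  [with Deaths=3]  = -1.
Change = 4 − (-1) = 5.

5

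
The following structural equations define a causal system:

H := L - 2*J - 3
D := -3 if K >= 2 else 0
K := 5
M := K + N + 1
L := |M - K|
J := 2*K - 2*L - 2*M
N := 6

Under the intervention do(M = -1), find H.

3

The intervention breaks the incoming arrows to M: M := K + N + 1 no longer applies, and M = -1.
L = |M - K|  [with M=-1, K=5]  = 6
J = 2*K - 2*L - 2*M  [with K=5, L=6, M=-1]  = 0
H = L - 2*J - 3  [with L=6, J=0]  = 3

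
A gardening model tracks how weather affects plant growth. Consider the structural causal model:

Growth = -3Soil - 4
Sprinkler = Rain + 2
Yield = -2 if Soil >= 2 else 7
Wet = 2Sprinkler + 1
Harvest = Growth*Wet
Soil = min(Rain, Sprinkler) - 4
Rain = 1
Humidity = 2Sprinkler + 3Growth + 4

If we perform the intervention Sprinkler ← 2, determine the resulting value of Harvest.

25

do(Sprinkler=2) replaces the equation Sprinkler = Rain + 2 with the constant Sprinkler = 2.
Soil = min(Rain, Sprinkler) - 4  [with Rain=1, Sprinkler=2]  = -3
Wet = 2Sprinkler + 1  [with Sprinkler=2]  = 5
Growth = -3Soil - 4  [with Soil=-3]  = 5
Harvest = Growth*Wet  [with Growth=5, Wet=5]  = 25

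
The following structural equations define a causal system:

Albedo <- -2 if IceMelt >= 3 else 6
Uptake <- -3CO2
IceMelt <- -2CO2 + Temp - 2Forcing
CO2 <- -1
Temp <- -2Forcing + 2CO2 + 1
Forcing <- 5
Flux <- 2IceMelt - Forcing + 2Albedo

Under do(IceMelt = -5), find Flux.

-3

Under do(IceMelt=-5), the mechanism IceMelt <- -2CO2 + Temp - 2Forcing is discarded; IceMelt is fixed at -5.
Albedo = -2 if IceMelt >= 3 else 6  [with IceMelt=-5]  = 6
Flux = 2IceMelt - Forcing + 2Albedo  [with IceMelt=-5, Forcing=5, Albedo=6]  = -3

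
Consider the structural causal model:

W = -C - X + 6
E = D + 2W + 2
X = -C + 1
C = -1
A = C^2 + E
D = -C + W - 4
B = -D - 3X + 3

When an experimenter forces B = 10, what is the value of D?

do(B=10) replaces the equation B = -D - 3X + 3 with the constant B = 10.
No directed path runs from B to D, so D keeps its natural value.
X = -C + 1  [with C=-1]  = 2
W = -C - X + 6  [with C=-1, X=2]  = 5
D = -C + W - 4  [with C=-1, W=5]  = 2

2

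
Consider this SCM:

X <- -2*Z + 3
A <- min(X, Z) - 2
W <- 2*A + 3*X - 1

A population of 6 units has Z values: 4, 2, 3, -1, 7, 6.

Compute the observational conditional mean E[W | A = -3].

E[W|A=-3] averages over only the 2 units with A=-3 (Z = 2, -1): W = -10, 8, mean -1.

-1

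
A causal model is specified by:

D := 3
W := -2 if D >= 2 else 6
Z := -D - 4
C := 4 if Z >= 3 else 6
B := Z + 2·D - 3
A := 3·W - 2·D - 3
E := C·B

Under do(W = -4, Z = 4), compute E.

28

Under do(W = -4, Z = 4), each intervened variable's structural equation is replaced by its fixed value.
C = 4 if Z >= 3 else 6  [with Z=4]  = 4
B = Z + 2·D - 3  [with Z=4, D=3]  = 7
E = C·B  [with C=4, B=7]  = 28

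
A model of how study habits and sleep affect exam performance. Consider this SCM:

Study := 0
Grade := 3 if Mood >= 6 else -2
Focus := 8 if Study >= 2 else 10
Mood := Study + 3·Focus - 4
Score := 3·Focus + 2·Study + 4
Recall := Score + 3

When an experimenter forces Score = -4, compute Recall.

-1

do(Score=-4) replaces the equation Score := 3·Focus + 2·Study + 4 with the constant Score = -4.
Recall = Score + 3  [with Score=-4]  = -1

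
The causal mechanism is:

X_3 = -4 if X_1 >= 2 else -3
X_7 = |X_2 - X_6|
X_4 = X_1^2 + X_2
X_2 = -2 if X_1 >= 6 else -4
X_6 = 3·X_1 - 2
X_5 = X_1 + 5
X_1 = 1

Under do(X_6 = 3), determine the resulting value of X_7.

Intervening sets X_6 = 3 and removes its equation (X_6 = 3·X_1 - 2).
X_2 = -2 if X_1 >= 6 else -4  [with X_1=1]  = -4
X_7 = |X_2 - X_6|  [with X_2=-4, X_6=3]  = 7

7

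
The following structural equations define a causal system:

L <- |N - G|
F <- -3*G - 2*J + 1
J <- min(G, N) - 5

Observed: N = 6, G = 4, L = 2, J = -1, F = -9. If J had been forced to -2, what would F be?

-7

Intervening sets J = -2 and removes its equation (J <- min(G, N) - 5).
F = -3*G - 2*J + 1  [with G=4, J=-2]  = -7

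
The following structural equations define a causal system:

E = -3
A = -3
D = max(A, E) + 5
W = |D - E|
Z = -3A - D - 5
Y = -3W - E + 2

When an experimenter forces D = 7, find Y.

-25

The intervention breaks the incoming arrows to D: D = max(A, E) + 5 no longer applies, and D = 7.
W = |D - E|  [with D=7, E=-3]  = 10
Y = -3W - E + 2  [with W=10, E=-3]  = -25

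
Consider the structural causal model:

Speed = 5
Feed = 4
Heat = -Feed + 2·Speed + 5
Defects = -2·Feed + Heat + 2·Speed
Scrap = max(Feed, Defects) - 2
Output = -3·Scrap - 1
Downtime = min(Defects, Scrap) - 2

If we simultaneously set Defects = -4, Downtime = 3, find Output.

-7

The joint intervention fixes Defects = -4, Downtime = 3, removing each variable's own equation.
Scrap = max(Feed, Defects) - 2  [with Feed=4, Defects=-4]  = 2
Output = -3·Scrap - 1  [with Scrap=2]  = -7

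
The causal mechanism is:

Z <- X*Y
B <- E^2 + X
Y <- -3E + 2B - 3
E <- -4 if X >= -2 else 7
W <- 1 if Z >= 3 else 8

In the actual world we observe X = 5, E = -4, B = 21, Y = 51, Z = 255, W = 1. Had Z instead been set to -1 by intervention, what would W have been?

The intervention breaks the incoming arrows to Z: Z <- X*Y no longer applies, and Z = -1.
W = 1 if Z >= 3 else 8  [with Z=-1]  = 8

8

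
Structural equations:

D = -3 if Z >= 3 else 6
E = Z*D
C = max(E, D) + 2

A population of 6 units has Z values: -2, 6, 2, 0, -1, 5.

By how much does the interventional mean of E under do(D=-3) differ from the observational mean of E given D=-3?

Under do(D=-3), D's equation is replaced by D=-3 for every unit. Per-unit E: 6, -18, -6, 0, 3, -15. Mean = -5.
E[E|D=-3] averages over only the 2 units with D=-3 (Z = 6, 5): E = -18, -15, mean -16.5.
Difference = -5 − (-16.5) = 11.5.

11.5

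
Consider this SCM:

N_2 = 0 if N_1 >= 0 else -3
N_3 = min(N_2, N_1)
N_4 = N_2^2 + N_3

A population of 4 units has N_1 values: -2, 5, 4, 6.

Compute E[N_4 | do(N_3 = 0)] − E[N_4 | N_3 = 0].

Every unit gets N_3=0 under the intervention. N_4 values become 9, 0, 0, 0; E[N_4|do(N_3=0)] = 2.25.
E[N_4|N_3=0] averages over only the 3 units with N_3=0 (N_1 = 5, 4, 6): N_4 = 0, 0, 0, mean 0.
Difference = 2.25 − 0 = 2.25.

2.25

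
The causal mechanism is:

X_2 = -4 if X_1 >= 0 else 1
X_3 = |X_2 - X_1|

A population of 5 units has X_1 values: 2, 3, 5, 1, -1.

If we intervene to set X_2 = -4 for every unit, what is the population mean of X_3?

do(X_2=-4) breaks X_2's dependence on X_1. With X_2=-4 fixed, X_3 across the units is 6, 7, 9, 5, 3, mean 6.

6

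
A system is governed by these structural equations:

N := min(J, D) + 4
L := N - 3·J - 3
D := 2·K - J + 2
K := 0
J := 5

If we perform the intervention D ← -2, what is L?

do(D=-2) replaces the equation D := 2·K - J + 2 with the constant D = -2.
N = min(J, D) + 4  [with J=5, D=-2]  = 2
L = N - 3·J - 3  [with N=2, J=5]  = -16

-16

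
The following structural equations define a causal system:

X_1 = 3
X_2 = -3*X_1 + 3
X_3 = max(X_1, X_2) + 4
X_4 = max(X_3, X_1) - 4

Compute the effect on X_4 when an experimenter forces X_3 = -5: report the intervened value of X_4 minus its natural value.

The intervention breaks the incoming arrows to X_3: X_3 = max(X_1, X_2) + 4 no longer applies, and X_3 = -5.
X_4 = max(X_3, X_1) - 4  [with X_3=-5, X_1=3]  = -1
Without intervention: X_2 = -3*X_1 + 3  [with X_1=3]  = -6; X_3 = max(X_1, X_2) + 4  [with X_1=3, X_2=-6]  = 7; X_4 = max(X_3, X_1) - 4  [with X_3=7, X_1=3]  = 3.
Change = -1 − 3 = -4.

-4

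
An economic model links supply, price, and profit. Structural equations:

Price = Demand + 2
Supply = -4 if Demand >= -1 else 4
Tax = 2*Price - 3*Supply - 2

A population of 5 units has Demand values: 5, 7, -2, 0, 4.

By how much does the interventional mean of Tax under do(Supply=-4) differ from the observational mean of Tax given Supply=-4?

-2.4

Under do(Supply=-4), Supply's equation is replaced by Supply=-4 for every unit. Per-unit Tax: 24, 28, 10, 14, 22. Mean = 19.6.
Observing Supply=-4 restricts to units where Supply's equation naturally yields -4: Demand ∈ {5, 7, 0, 4}. In that subpopulation Tax = 24, 28, 14, 22, mean 22.
Difference = 19.6 − 22 = -2.4.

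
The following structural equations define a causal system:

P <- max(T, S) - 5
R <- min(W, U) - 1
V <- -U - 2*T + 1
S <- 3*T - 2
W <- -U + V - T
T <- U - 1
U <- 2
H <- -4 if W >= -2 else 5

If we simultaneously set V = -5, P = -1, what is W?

-8

The joint intervention fixes V = -5, P = -1, removing each variable's own equation.
T = U - 1  [with U=2]  = 1
W = -U + V - T  [with U=2, V=-5, T=1]  = -8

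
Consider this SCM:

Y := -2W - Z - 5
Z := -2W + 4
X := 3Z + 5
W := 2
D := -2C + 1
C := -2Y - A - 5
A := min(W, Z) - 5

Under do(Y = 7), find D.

29

The intervention breaks the incoming arrows to Y: Y := -2W - Z - 5 no longer applies, and Y = 7.
Z = -2W + 4  [with W=2]  = 0
A = min(W, Z) - 5  [with W=2, Z=0]  = -5
C = -2Y - A - 5  [with Y=7, A=-5]  = -14
D = -2C + 1  [with C=-14]  = 29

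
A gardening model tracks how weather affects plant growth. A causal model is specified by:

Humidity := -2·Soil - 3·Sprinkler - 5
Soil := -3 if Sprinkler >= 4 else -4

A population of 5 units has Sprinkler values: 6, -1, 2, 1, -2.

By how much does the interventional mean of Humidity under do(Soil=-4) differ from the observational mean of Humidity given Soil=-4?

Under do(Soil=-4), Soil's equation is replaced by Soil=-4 for every unit. Per-unit Humidity: -15, 6, -3, 0, 9. Mean = -0.6.
Conditioning on Soil=-4 selects the 4 unit(s) with Sprinkler ∈ {-1, 2, 1, -2}. Their Humidity values: 6, -3, 0, 9. Mean = 3.
Difference = -0.6 − 3 = -3.6.

-3.6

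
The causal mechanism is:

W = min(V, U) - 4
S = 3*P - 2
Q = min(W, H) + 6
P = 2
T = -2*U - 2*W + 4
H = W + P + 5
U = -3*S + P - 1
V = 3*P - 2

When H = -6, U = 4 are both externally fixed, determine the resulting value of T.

Under do(H = -6, U = 4), each intervened variable's structural equation is replaced by its fixed value.
V = 3*P - 2  [with P=2]  = 4
W = min(V, U) - 4  [with V=4, U=4]  = 0
T = -2*U - 2*W + 4  [with U=4, W=0]  = -4

-4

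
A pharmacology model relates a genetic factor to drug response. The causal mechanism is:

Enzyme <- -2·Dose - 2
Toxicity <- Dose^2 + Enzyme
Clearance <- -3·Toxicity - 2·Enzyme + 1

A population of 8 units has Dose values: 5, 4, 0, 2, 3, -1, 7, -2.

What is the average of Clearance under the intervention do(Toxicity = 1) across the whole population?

11

do(Toxicity=1) breaks Toxicity's dependence on Dose. With Toxicity=1 fixed, Clearance across the units is 22, 18, 2, 10, 14, -2, 30, -6, mean 11.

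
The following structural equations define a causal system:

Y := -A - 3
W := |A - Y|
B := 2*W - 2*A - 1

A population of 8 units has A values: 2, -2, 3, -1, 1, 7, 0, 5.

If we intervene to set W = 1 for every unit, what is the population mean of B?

do(W=1) breaks W's dependence on A. With W=1 fixed, B across the units is -3, 5, -5, 3, -1, -13, 1, -9, mean -2.75.

-2.75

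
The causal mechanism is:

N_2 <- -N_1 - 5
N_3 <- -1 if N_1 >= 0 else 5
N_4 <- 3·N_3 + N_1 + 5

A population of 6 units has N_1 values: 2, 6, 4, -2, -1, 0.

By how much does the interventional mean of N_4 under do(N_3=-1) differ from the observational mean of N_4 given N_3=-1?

-1.5

Every unit gets N_3=-1 under the intervention. N_4 values become 4, 8, 6, 0, 1, 2; E[N_4|do(N_3=-1)] = 3.5.
Conditioning on N_3=-1 selects the 4 unit(s) with N_1 ∈ {2, 6, 4, 0}. Their N_4 values: 4, 8, 6, 2. Mean = 5.
Difference = 3.5 − 5 = -1.5.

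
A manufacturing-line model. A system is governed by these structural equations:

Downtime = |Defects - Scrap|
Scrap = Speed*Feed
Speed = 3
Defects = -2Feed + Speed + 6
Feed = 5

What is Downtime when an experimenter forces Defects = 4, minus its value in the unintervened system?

-5

do(Defects=4) replaces the equation Defects = -2Feed + Speed + 6 with the constant Defects = 4.
Scrap = Speed*Feed  [with Speed=3, Feed=5]  = 15
Downtime = |Defects - Scrap|  [with Defects=4, Scrap=15]  = 11
Without intervention: Defects = -2Feed + Speed + 6  [with Feed=5, Speed=3]  = -1; Scrap = Speed*Feed  [with Speed=3, Feed=5]  = 15; Downtime = |Defects - Scrap|  [with Defects=-1, Scrap=15]  = 16.
Change = 11 − 16 = -5.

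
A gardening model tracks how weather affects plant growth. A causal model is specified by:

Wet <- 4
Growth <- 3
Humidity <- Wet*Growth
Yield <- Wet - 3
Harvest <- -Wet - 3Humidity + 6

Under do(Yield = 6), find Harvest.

Intervening sets Yield = 6 and removes its equation (Yield <- Wet - 3).
No directed path runs from Yield to Harvest, so Harvest keeps its natural value.
Humidity = Wet*Growth  [with Wet=4, Growth=3]  = 12
Harvest = -Wet - 3Humidity + 6  [with Wet=4, Humidity=12]  = -34

-34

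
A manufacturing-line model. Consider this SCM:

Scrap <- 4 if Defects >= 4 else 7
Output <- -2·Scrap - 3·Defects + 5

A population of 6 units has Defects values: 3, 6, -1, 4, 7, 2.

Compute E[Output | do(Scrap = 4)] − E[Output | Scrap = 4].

6.5

The intervention sets Scrap=4 in all 6 units regardless of Defects. Recomputing Output per unit gives -12, -21, 0, -15, -24, -9; average -13.5.
E[Output|Scrap=4] averages over only the 3 units with Scrap=4 (Defects = 6, 4, 7): Output = -21, -15, -24, mean -20.
Difference = -13.5 − (-20) = 6.5.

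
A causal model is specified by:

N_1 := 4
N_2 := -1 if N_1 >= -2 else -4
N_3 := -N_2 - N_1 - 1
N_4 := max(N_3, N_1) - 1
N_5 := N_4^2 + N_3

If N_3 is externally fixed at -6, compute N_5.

do(N_3=-6) replaces the equation N_3 := -N_2 - N_1 - 1 with the constant N_3 = -6.
N_4 = max(N_3, N_1) - 1  [with N_3=-6, N_1=4]  = 3
N_5 = N_4^2 + N_3  [with N_4=3, N_3=-6]  = 3

3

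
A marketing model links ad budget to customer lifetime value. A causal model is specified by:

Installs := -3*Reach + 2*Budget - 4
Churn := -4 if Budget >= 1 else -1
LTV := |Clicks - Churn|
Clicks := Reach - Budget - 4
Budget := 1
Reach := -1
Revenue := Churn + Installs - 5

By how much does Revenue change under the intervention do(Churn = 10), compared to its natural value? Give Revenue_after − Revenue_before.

The intervention breaks the incoming arrows to Churn: Churn := -4 if Budget >= 1 else -1 no longer applies, and Churn = 10.
Installs = -3*Reach + 2*Budget - 4  [with Reach=-1, Budget=1]  = 1
Revenue = Churn + Installs - 5  [with Churn=10, Installs=1]  = 6
Without intervention: Installs = -3*Reach + 2*Budget - 4  [with Reach=-1, Budget=1]  = 1; Churn = -4 if Budget >= 1 else -1  [with Budget=1]  = -4; Revenue = Churn + Installs - 5  [with Churn=-4, Installs=1]  = -8.
Change = 6 − (-8) = 14.

14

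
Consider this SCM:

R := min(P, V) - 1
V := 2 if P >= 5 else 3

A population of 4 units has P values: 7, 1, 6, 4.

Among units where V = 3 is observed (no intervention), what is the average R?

1

E[R|V=3] averages over only the 2 units with V=3 (P = 1, 4): R = 0, 2, mean 1.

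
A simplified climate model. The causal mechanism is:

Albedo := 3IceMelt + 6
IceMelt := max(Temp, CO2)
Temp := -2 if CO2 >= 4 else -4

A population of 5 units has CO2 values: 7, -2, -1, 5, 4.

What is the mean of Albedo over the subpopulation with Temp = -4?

1.5

E[Albedo|Temp=-4] averages over only the 2 units with Temp=-4 (CO2 = -2, -1): Albedo = 0, 3, mean 1.5.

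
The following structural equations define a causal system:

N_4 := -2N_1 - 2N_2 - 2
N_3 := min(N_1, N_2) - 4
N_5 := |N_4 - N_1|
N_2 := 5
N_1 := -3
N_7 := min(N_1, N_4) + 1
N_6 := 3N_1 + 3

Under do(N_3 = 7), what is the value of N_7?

The intervention breaks the incoming arrows to N_3: N_3 := min(N_1, N_2) - 4 no longer applies, and N_3 = 7.
N_7 is not downstream of the intervention, so its value is determined by the original equations.
N_4 = -2N_1 - 2N_2 - 2  [with N_1=-3, N_2=5]  = -6
N_7 = min(N_1, N_4) + 1  [with N_1=-3, N_4=-6]  = -5

-5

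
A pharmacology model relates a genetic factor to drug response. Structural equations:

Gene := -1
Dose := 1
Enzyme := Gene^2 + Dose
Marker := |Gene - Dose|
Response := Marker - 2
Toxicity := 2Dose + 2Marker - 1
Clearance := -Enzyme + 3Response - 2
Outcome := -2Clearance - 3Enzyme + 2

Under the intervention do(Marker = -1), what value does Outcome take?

22

do(Marker=-1) replaces the equation Marker := |Gene - Dose| with the constant Marker = -1.
Enzyme = Gene^2 + Dose  [with Gene=-1, Dose=1]  = 2
Response = Marker - 2  [with Marker=-1]  = -3
Clearance = -Enzyme + 3Response - 2  [with Enzyme=2, Response=-3]  = -13
Outcome = -2Clearance - 3Enzyme + 2  [with Clearance=-13, Enzyme=2]  = 22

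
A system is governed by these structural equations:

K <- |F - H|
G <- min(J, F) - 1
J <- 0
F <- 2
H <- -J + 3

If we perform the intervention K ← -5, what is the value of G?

The intervention breaks the incoming arrows to K: K <- |F - H| no longer applies, and K = -5.
Since G is not a descendant of the intervened variable, it is unaffected.
G = min(J, F) - 1  [with J=0, F=2]  = -1

-1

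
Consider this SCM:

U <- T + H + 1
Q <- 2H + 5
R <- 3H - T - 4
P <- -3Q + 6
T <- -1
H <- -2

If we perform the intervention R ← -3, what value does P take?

The intervention breaks the incoming arrows to R: R <- 3H - T - 4 no longer applies, and R = -3.
No directed path runs from R to P, so P keeps its natural value.
Q = 2H + 5  [with H=-2]  = 1
P = -3Q + 6  [with Q=1]  = 3

3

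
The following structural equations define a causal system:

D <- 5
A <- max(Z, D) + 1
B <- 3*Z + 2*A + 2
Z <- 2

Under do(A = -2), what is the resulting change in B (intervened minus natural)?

The intervention breaks the incoming arrows to A: A <- max(Z, D) + 1 no longer applies, and A = -2.
B = 3*Z + 2*A + 2  [with Z=2, A=-2]  = 4
Without intervention: A = max(Z, D) + 1  [with Z=2, D=5]  = 6; B = 3*Z + 2*A + 2  [with Z=2, A=6]  = 20.
Change = 4 − 20 = -16.

-16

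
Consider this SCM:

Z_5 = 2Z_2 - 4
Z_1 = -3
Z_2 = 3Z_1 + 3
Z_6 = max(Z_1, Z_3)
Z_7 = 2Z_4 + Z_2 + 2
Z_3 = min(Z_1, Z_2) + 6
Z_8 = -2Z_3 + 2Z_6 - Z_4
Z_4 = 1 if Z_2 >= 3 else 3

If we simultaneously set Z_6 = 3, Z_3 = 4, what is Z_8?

-5

Setting Z_6 = 3, Z_3 = 4 by intervention discards those variables' equations.
Z_2 = 3Z_1 + 3  [with Z_1=-3]  = -6
Z_4 = 1 if Z_2 >= 3 else 3  [with Z_2=-6]  = 3
Z_8 = -2Z_3 + 2Z_6 - Z_4  [with Z_3=4, Z_6=3, Z_4=3]  = -5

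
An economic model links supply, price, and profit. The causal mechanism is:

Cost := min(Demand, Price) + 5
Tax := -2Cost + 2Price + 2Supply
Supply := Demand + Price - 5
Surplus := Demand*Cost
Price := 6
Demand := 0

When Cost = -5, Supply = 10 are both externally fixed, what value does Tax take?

42

The joint intervention fixes Cost = -5, Supply = 10, removing each variable's own equation.
Tax = -2Cost + 2Price + 2Supply  [with Cost=-5, Price=6, Supply=10]  = 42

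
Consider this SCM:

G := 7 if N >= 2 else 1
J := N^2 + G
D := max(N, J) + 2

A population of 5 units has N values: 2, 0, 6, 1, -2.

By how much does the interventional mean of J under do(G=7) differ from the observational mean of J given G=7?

Under do(G=7), G's equation is replaced by G=7 for every unit. Per-unit J: 11, 7, 43, 8, 11. Mean = 16.
E[J|G=7] averages over only the 2 units with G=7 (N = 2, 6): J = 11, 43, mean 27.
Difference = 16 − 27 = -11.

-11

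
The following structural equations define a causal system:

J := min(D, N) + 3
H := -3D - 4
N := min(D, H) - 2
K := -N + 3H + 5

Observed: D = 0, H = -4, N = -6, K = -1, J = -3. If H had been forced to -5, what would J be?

do(H=-5) replaces the equation H := -3D - 4 with the constant H = -5.
N = min(D, H) - 2  [with D=0, H=-5]  = -7
J = min(D, N) + 3  [with D=0, N=-7]  = -4

-4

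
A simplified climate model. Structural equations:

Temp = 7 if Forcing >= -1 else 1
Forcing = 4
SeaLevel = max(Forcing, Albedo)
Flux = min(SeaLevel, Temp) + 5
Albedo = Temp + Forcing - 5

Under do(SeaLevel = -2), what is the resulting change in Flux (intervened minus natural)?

-8

Intervening sets SeaLevel = -2 and removes its equation (SeaLevel = max(Forcing, Albedo)).
Temp = 7 if Forcing >= -1 else 1  [with Forcing=4]  = 7
Flux = min(SeaLevel, Temp) + 5  [with SeaLevel=-2, Temp=7]  = 3
Without intervention: Temp = 7 if Forcing >= -1 else 1  [with Forcing=4]  = 7; Albedo = Temp + Forcing - 5  [with Temp=7, Forcing=4]  = 6; SeaLevel = max(Forcing, Albedo)  [with Forcing=4, Albedo=6]  = 6; Flux = min(SeaLevel, Temp) + 5  [with SeaLevel=6, Temp=7]  = 11.
Change = 3 − 11 = -8.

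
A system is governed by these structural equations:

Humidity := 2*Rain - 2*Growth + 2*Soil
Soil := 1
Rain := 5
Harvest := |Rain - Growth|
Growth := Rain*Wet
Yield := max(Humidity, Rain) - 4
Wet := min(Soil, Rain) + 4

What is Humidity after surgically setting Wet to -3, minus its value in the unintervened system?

80

do(Wet=-3) replaces the equation Wet := min(Soil, Rain) + 4 with the constant Wet = -3.
Growth = Rain*Wet  [with Rain=5, Wet=-3]  = -15
Humidity = 2*Rain - 2*Growth + 2*Soil  [with Rain=5, Growth=-15, Soil=1]  = 42
Without intervention: Wet = min(Soil, Rain) + 4  [with Soil=1, Rain=5]  = 5; Growth = Rain*Wet  [with Rain=5, Wet=5]  = 25; Humidity = 2*Rain - 2*Growth + 2*Soil  [with Rain=5, Growth=25, Soil=1]  = -38.
Change = 42 − (-38) = 80.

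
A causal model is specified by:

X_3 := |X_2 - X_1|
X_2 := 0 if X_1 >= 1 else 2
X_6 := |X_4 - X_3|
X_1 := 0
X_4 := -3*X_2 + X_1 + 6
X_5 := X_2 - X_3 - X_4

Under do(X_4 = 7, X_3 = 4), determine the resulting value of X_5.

-9

The joint intervention fixes X_4 = 7, X_3 = 4, removing each variable's own equation.
X_2 = 0 if X_1 >= 1 else 2  [with X_1=0]  = 2
X_5 = X_2 - X_3 - X_4  [with X_2=2, X_3=4, X_4=7]  = -9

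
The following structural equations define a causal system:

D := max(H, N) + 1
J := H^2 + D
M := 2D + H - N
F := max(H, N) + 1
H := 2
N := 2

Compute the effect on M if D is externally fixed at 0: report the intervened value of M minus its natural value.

-6

do(D=0) replaces the equation D := max(H, N) + 1 with the constant D = 0.
M = 2D + H - N  [with D=0, H=2, N=2]  = 0
Without intervention: D = max(H, N) + 1  [with H=2, N=2]  = 3; M = 2D + H - N  [with D=3, H=2, N=2]  = 6.
Change = 0 − 6 = -6.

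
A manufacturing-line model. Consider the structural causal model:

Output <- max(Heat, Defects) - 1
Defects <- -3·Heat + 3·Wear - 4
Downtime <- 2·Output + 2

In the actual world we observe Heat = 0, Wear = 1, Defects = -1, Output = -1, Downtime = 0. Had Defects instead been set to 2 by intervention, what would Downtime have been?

do(Defects=2) replaces the equation Defects <- -3·Heat + 3·Wear - 4 with the constant Defects = 2.
Output = max(Heat, Defects) - 1  [with Heat=0, Defects=2]  = 1
Downtime = 2·Output + 2  [with Output=1]  = 4

4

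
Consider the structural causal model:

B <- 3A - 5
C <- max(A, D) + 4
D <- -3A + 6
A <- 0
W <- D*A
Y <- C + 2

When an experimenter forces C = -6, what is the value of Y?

The intervention breaks the incoming arrows to C: C <- max(A, D) + 4 no longer applies, and C = -6.
Y = C + 2  [with C=-6]  = -4

-4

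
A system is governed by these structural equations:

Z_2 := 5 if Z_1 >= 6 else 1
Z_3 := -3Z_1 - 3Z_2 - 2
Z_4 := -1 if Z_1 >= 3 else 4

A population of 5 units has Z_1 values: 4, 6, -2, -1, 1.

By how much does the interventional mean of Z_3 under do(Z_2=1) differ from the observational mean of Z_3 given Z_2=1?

-3.3

do(Z_2=1) breaks Z_2's dependence on Z_1. With Z_2=1 fixed, Z_3 across the units is -17, -23, 1, -2, -8, mean -9.8.
E[Z_3|Z_2=1] averages over only the 4 units with Z_2=1 (Z_1 = 4, -2, -1, 1): Z_3 = -17, 1, -2, -8, mean -6.5.
Difference = -9.8 − (-6.5) = -3.3.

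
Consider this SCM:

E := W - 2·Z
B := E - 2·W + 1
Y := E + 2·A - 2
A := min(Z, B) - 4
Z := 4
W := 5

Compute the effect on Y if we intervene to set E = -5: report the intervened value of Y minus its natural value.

The intervention breaks the incoming arrows to E: E := W - 2·Z no longer applies, and E = -5.
B = E - 2·W + 1  [with E=-5, W=5]  = -14
A = min(Z, B) - 4  [with Z=4, B=-14]  = -18
Y = E + 2·A - 2  [with E=-5, A=-18]  = -43
Without intervention: E = W - 2·Z  [with W=5, Z=4]  = -3; B = E - 2·W + 1  [with E=-3, W=5]  = -12; A = min(Z, B) - 4  [with Z=4, B=-12]  = -16; Y = E + 2·A - 2  [with E=-3, A=-16]  = -37.
Change = -43 − (-37) = -6.

-6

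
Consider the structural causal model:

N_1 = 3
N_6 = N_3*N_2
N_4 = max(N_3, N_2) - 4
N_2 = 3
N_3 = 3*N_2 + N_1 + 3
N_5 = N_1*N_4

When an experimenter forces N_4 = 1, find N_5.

3

Intervening sets N_4 = 1 and removes its equation (N_4 = max(N_3, N_2) - 4).
N_5 = N_1*N_4  [with N_1=3, N_4=1]  = 3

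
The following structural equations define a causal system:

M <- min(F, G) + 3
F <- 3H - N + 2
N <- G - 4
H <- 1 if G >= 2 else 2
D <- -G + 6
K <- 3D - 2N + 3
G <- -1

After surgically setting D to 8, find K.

do(D=8) replaces the equation D <- -G + 6 with the constant D = 8.
N = G - 4  [with G=-1]  = -5
K = 3D - 2N + 3  [with D=8, N=-5]  = 37

37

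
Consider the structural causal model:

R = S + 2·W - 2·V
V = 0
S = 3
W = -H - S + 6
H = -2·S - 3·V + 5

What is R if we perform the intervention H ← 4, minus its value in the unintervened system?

-10

do(H=4) replaces the equation H = -2·S - 3·V + 5 with the constant H = 4.
W = -H - S + 6  [with H=4, S=3]  = -1
R = S + 2·W - 2·V  [with S=3, W=-1, V=0]  = 1
Without intervention: H = -2·S - 3·V + 5  [with S=3, V=0]  = -1; W = -H - S + 6  [with H=-1, S=3]  = 4; R = S + 2·W - 2·V  [with S=3, W=4, V=0]  = 11.
Change = 1 − 11 = -10.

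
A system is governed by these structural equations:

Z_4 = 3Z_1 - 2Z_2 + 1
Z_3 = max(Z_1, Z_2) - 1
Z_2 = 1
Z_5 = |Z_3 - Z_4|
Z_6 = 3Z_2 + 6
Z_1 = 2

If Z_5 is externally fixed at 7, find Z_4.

5

The intervention breaks the incoming arrows to Z_5: Z_5 = |Z_3 - Z_4| no longer applies, and Z_5 = 7.
Since Z_4 is not a descendant of the intervened variable, it is unaffected.
Z_4 = 3Z_1 - 2Z_2 + 1  [with Z_1=2, Z_2=1]  = 5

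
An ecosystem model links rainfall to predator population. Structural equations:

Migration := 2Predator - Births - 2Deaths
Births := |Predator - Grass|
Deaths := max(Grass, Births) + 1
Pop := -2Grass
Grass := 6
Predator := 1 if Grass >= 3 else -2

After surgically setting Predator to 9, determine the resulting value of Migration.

1

do(Predator=9) replaces the equation Predator := 1 if Grass >= 3 else -2 with the constant Predator = 9.
Births = |Predator - Grass|  [with Predator=9, Grass=6]  = 3
Deaths = max(Grass, Births) + 1  [with Grass=6, Births=3]  = 7
Migration = 2Predator - Births - 2Deaths  [with Predator=9, Births=3, Deaths=7]  = 1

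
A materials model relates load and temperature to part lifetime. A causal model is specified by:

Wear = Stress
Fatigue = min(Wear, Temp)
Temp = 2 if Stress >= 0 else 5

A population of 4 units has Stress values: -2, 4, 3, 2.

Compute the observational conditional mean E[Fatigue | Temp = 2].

2

Conditioning on Temp=2 selects the 3 unit(s) with Stress ∈ {4, 3, 2}. Their Fatigue values: 2, 2, 2. Mean = 2.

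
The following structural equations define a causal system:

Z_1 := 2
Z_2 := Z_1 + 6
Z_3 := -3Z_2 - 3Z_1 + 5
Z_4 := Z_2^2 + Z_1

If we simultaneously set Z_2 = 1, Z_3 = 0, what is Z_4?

Setting Z_2 = 1, Z_3 = 0 by intervention discards those variables' equations.
Z_4 = Z_2^2 + Z_1  [with Z_2=1, Z_1=2]  = 3

3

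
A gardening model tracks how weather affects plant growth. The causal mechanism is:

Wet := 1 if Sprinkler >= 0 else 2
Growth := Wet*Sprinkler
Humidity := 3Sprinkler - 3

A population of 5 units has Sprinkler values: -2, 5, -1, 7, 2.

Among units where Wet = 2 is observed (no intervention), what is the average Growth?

-3

Observing Wet=2 restricts to units where Wet's equation naturally yields 2: Sprinkler ∈ {-2, -1}. In that subpopulation Growth = -4, -2, mean -3.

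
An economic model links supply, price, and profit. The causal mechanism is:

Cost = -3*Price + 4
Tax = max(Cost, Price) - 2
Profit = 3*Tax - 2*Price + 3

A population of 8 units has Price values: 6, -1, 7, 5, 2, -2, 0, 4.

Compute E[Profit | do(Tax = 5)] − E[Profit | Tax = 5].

0.75

Under do(Tax=5), Tax's equation is replaced by Tax=5 for every unit. Per-unit Profit: 6, 20, 4, 8, 14, 22, 18, 10. Mean = 12.75.
Observing Tax=5 restricts to units where Tax's equation naturally yields 5: Price ∈ {-1, 7}. In that subpopulation Profit = 20, 4, mean 12.
Difference = 12.75 − 12 = 0.75.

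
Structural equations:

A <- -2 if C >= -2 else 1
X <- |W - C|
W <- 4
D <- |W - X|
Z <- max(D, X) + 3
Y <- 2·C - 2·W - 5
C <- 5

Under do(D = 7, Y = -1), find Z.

10

The joint intervention fixes D = 7, Y = -1, removing each variable's own equation.
X = |W - C|  [with W=4, C=5]  = 1
Z = max(D, X) + 3  [with D=7, X=1]  = 10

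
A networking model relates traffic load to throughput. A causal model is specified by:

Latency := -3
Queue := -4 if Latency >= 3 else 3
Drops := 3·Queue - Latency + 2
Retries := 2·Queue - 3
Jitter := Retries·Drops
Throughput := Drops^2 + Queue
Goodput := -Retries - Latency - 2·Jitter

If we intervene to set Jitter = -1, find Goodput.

Under do(Jitter=-1), the mechanism Jitter := Retries·Drops is discarded; Jitter is fixed at -1.
Queue = -4 if Latency >= 3 else 3  [with Latency=-3]  = 3
Retries = 2·Queue - 3  [with Queue=3]  = 3
Goodput = -Retries - Latency - 2·Jitter  [with Retries=3, Latency=-3, Jitter=-1]  = 2

2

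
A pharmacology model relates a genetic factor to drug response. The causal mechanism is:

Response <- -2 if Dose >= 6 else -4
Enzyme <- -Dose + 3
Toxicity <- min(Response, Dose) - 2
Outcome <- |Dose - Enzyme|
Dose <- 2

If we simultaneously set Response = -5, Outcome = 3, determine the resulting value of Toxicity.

The joint intervention fixes Response = -5, Outcome = 3, removing each variable's own equation.
Toxicity = min(Response, Dose) - 2  [with Response=-5, Dose=2]  = -7

-7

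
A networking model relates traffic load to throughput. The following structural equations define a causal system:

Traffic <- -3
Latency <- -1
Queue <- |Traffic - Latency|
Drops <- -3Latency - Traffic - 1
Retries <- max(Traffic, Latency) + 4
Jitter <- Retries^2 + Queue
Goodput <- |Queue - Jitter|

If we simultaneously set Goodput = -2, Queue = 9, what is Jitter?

18

Setting Goodput = -2, Queue = 9 by intervention discards those variables' equations.
Retries = max(Traffic, Latency) + 4  [with Traffic=-3, Latency=-1]  = 3
Jitter = Retries^2 + Queue  [with Retries=3, Queue=9]  = 18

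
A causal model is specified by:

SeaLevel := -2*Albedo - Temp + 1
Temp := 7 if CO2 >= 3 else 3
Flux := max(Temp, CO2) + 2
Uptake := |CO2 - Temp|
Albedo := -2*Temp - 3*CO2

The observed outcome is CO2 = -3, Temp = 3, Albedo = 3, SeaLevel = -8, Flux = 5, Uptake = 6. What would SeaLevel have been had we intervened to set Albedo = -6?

The intervention breaks the incoming arrows to Albedo: Albedo := -2*Temp - 3*CO2 no longer applies, and Albedo = -6.
Temp = 7 if CO2 >= 3 else 3  [with CO2=-3]  = 3
SeaLevel = -2*Albedo - Temp + 1  [with Albedo=-6, Temp=3]  = 10

10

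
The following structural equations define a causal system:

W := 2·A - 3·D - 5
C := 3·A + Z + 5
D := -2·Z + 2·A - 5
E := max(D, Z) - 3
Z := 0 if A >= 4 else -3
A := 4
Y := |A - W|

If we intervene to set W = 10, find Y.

6

The intervention breaks the incoming arrows to W: W := 2·A - 3·D - 5 no longer applies, and W = 10.
Y = |A - W|  [with A=4, W=10]  = 6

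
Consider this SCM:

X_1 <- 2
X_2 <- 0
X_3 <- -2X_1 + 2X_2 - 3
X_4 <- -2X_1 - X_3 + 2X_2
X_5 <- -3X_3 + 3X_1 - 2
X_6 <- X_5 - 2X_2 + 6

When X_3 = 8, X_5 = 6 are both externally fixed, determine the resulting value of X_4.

-12

The joint intervention fixes X_3 = 8, X_5 = 6, removing each variable's own equation.
X_4 = -2X_1 - X_3 + 2X_2  [with X_1=2, X_3=8, X_2=0]  = -12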